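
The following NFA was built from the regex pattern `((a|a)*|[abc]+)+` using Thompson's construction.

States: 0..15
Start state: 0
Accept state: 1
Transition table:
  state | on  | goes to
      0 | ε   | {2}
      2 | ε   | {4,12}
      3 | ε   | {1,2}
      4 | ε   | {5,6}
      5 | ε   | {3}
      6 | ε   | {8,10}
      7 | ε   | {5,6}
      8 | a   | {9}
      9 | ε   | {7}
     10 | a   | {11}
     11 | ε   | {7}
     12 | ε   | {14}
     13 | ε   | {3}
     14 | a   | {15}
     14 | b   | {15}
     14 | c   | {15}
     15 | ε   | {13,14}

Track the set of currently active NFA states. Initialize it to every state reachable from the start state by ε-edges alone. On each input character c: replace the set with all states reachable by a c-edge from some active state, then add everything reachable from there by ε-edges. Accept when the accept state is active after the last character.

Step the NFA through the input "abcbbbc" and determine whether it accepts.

Answer: ACCEPT

Derivation:
start: ε-closure({0}) = {0,1,2,3,4,5,6,8,10,12,14}
'a' @ 1: {1,2,3,4,5,6,7,8,9,10,11,12,13,14,15}  (accept∈set)
'b' @ 2: {1,2,3,4,5,6,8,10,12,13,14,15}  (accept∈set)
'c' @ 3: {1,2,3,4,5,6,8,10,12,13,14,15}  (accept∈set)
'b' @ 4: {1,2,3,4,5,6,8,10,12,13,14,15}  (accept∈set)
'b' @ 5: {1,2,3,4,5,6,8,10,12,13,14,15}  (accept∈set)
'b' @ 6: {1,2,3,4,5,6,8,10,12,13,14,15}  (accept∈set)
'c' @ 7: {1,2,3,4,5,6,8,10,12,13,14,15}  (accept∈set)
final: {1,2,3,4,5,6,8,10,12,13,14,15}; accept 1 in set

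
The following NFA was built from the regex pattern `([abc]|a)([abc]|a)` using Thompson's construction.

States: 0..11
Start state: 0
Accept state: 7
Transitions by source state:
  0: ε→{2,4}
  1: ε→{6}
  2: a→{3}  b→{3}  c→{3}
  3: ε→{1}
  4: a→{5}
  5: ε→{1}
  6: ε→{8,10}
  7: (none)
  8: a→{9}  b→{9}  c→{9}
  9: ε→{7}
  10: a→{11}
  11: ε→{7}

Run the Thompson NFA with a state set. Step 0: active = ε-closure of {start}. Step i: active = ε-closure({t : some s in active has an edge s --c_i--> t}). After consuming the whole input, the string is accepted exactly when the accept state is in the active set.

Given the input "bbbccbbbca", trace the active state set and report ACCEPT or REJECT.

start: ε-closure({0}) = {0,2,4}
'b' @ 1: {1,3,6,8,10}
'b' @ 2: {7,9}  ✓accept
'b' @ 3: {}  — dead — no transitions
rest 'ccbbbca' ignored (set empty)
end set {} — state 7 not in

Answer: REJECT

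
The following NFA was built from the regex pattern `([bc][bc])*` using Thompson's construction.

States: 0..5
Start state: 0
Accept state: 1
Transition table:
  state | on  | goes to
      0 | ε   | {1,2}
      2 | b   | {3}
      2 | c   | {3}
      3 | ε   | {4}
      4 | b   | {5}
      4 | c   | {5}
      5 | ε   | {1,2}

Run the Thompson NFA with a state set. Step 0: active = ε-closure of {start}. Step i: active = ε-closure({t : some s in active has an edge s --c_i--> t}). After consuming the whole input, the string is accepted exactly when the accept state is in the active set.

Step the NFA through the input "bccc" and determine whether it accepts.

Answer: ACCEPT

Steps:
initial (ε-close {0}): {0,1,2}
'b' @ 1: {3,4}
'c' @ 2: {1,2,5}  [accepting]
'c' @ 3: {3,4}
'c' @ 4: {1,2,5}  [accepting]
end set {1,2,5} — state 1 in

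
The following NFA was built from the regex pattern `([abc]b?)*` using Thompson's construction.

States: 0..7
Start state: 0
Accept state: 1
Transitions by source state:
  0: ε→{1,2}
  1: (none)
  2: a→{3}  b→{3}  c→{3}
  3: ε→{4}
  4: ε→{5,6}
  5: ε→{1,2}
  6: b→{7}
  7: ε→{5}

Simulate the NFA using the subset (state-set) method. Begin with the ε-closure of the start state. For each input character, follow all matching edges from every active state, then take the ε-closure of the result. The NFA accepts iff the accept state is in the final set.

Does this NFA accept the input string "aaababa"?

start: ε-closure({0}) = {0,1,2}
'a' @ 1: {1,2,3,4,5,6}  [accepting]
'a' @ 2: {1,2,3,4,5,6}  [accepting]
'a' @ 3: {1,2,3,4,5,6}  [accepting]
'b' @ 4: {1,2,3,4,5,6,7}  [accepting]
'a' @ 5: {1,2,3,4,5,6}  [accepting]
'b' @ 6: {1,2,3,4,5,6,7}  [accepting]
'a' @ 7: {1,2,3,4,5,6}  [accepting]
after full input: {1,2,3,4,5,6}  (accept=1 in)

Answer: ACCEPT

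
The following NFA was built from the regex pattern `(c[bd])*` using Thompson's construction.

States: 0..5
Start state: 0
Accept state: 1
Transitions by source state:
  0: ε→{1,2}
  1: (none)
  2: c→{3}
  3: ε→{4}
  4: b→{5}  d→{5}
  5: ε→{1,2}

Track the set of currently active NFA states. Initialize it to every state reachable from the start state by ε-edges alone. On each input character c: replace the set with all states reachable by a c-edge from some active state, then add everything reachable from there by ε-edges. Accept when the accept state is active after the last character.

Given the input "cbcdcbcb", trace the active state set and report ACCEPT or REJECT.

S₀ = ε-closure({0}) = {0,1,2}
'c' @ 1: {3,4}
'b' @ 2: {1,2,5}  [accepting]
'c' @ 3: {3,4}
'd' @ 4: {1,2,5}  [accepting]
'c' @ 5: {3,4}
'b' @ 6: {1,2,5}  [accepting]
'c' @ 7: {3,4}
'b' @ 8: {1,2,5}  [accepting]
end set {1,2,5} — state 1 in

Answer: ACCEPT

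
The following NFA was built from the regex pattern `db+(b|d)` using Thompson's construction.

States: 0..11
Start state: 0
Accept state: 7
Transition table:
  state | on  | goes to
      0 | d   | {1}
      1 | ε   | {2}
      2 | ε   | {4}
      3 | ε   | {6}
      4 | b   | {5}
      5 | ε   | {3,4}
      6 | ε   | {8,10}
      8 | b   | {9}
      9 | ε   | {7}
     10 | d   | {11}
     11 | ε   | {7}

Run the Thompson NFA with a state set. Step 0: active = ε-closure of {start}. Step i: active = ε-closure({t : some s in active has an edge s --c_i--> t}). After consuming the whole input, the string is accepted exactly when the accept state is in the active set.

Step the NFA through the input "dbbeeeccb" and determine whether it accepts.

Answer: REJECT

Steps:
S₀ = ε-closure({0}) = {0}
'd' @ 1: {1,2,4}
'b' @ 2: {3,4,5,6,8,10}
'b' @ 3: {3,4,5,6,7,8,9,10}  [accepting]
'e' @ 4: {}  — state set empty
rest 'eeccb' ignored (set empty)
end set {} — state 7 not in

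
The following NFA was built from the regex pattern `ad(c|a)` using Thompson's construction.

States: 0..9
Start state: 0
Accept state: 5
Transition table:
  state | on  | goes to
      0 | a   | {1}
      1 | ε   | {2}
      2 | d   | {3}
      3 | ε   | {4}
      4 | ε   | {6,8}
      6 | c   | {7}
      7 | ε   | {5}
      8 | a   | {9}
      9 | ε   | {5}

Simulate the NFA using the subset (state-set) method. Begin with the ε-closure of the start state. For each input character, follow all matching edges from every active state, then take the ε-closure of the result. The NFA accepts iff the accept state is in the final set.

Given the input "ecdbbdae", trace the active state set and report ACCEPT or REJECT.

Answer: REJECT

Derivation:
start: ε-closure({0}) = {0}
'e' @ 1: {}  — state set empty
rest 'cdbbdae' ignored (set empty)
after full input: {}  (accept=5 not in)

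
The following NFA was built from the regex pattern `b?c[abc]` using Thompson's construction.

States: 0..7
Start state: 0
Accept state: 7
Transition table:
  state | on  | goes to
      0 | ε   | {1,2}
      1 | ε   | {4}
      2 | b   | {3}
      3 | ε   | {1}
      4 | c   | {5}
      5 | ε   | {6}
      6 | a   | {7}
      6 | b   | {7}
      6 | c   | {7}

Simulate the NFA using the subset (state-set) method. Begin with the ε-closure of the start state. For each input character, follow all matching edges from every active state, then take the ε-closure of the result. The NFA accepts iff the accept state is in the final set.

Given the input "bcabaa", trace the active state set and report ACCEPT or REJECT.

Answer: REJECT

Derivation:
S₀ = ε-closure({0}) = {0,1,2,4}
'b' @ 1: {1,3,4}
'c' @ 2: {5,6}
'a' @ 3: {7}  (accept∈set)
'b' @ 4: {}  — state set empty
rest 'aa' ignored (set empty)
end set {} — state 7 not in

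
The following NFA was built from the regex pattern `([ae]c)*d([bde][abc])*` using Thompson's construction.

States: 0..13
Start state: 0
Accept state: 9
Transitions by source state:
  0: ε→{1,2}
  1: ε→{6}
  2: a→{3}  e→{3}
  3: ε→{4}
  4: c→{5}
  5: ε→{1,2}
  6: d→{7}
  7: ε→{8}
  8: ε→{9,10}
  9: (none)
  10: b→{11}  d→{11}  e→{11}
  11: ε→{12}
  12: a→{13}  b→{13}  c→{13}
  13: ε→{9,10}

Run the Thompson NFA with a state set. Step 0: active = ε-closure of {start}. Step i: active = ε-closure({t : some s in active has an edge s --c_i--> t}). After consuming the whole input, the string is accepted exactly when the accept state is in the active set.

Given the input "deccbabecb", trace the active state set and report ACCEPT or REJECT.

start: ε-closure({0}) = {0,1,2,6}
'd' @ 1: {7,8,9,10}  [accepting]
'e' @ 2: {11,12}
'c' @ 3: {9,10,13}  [accepting]
'c' @ 4: {}  — state set empty
rest 'babecb' ignored (set empty)
final: {}; accept 9 not in set

Answer: REJECT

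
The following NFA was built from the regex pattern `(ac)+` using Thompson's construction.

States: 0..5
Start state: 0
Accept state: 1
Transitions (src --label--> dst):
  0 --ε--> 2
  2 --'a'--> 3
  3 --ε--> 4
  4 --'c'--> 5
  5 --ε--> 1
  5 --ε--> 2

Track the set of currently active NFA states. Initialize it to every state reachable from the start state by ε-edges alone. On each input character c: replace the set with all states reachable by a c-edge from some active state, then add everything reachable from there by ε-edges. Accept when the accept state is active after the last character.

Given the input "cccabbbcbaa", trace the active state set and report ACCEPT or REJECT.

S₀ = ε-closure({0}) = {0,2}
'c' @ 1: {}  — dead — no transitions
rest 'ccabbbcbaa' ignored (set empty)
final: {}; accept 1 not in set

Answer: REJECT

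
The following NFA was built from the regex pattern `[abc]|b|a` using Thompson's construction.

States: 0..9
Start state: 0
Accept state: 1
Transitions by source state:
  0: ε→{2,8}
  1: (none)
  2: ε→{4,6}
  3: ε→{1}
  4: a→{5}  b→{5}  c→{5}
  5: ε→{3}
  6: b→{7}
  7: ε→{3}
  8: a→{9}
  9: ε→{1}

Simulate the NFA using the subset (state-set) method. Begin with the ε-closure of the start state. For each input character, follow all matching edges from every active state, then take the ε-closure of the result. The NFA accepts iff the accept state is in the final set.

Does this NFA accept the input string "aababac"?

Answer: REJECT

Trace:
start: ε-closure({0}) = {0,2,4,6,8}
'a' @ 1: {1,3,5,9}  ✓accept
'a' @ 2: {}  — dead — no transitions
rest 'babac' ignored (set empty)
after full input: {}  (accept=1 not in)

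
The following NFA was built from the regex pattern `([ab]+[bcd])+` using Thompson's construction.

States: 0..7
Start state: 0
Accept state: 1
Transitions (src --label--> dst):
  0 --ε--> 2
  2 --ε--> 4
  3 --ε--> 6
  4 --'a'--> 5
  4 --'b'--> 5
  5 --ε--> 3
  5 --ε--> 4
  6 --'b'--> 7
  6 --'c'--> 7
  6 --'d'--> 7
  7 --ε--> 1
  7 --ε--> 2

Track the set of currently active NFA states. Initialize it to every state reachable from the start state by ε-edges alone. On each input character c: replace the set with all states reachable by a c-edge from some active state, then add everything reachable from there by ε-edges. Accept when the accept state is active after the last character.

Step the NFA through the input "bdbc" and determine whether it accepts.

start: ε-closure({0}) = {0,2,4}
'b' @ 1: {3,4,5,6}
'd' @ 2: {1,2,4,7}  [accepting]
'b' @ 3: {3,4,5,6}
'c' @ 4: {1,2,4,7}  [accepting]
after full input: {1,2,4,7}  (accept=1 in)

Answer: ACCEPT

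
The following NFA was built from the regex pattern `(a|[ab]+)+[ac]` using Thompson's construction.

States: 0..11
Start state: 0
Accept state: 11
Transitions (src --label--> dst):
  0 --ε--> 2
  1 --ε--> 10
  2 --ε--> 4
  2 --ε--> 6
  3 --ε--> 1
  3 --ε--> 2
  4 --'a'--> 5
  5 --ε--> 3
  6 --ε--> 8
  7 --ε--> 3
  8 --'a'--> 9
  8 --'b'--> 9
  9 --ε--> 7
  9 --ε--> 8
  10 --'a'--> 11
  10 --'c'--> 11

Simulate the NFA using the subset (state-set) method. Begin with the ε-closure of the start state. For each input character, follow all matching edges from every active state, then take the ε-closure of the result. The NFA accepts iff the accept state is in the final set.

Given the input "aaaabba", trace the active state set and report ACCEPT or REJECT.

initial (ε-close {0}): {0,2,4,6,8}
'a' @ 1: {1,2,3,4,5,6,7,8,9,10}
'a' @ 2: {1,2,3,4,5,6,7,8,9,10,11}  [accepting]
'a' @ 3: {1,2,3,4,5,6,7,8,9,10,11}  [accepting]
'a' @ 4: {1,2,3,4,5,6,7,8,9,10,11}  [accepting]
'b' @ 5: {1,2,3,4,6,7,8,9,10}
'b' @ 6: {1,2,3,4,6,7,8,9,10}
'a' @ 7: {1,2,3,4,5,6,7,8,9,10,11}  [accepting]
after full input: {1,2,3,4,5,6,7,8,9,10,11}  (accept=11 in)

Answer: ACCEPT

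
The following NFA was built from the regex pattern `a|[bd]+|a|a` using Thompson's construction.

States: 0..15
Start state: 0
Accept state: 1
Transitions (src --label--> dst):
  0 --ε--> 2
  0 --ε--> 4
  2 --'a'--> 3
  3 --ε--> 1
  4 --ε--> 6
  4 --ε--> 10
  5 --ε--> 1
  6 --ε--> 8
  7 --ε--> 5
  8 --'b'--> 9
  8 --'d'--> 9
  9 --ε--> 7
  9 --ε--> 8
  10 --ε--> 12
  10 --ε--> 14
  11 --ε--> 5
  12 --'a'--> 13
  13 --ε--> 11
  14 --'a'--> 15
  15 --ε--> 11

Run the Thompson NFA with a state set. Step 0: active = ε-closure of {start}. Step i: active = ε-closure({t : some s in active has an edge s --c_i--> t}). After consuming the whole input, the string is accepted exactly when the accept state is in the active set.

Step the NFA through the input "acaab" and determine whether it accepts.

S₀ = ε-closure({0}) = {0,2,4,6,8,10,12,14}
'a' @ 1: {1,3,5,11,13,15}  (accept∈set)
'c' @ 2: {}  — state set empty
rest 'aab' ignored (set empty)
end set {} — state 1 not in

Answer: REJECT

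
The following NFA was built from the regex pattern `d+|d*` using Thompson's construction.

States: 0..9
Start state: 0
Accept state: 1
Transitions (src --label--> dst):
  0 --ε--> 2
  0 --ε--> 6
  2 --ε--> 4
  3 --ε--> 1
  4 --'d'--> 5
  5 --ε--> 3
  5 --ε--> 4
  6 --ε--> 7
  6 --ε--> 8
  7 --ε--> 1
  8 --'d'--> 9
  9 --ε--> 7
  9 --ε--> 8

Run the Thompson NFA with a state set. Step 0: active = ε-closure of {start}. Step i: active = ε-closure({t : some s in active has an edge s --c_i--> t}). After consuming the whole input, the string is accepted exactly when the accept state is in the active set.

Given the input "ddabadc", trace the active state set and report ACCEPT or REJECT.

Answer: REJECT

Trace:
initial (ε-close {0}): {0,1,2,4,6,7,8}
'd' @ 1: {1,3,4,5,7,8,9}  ✓accept
'd' @ 2: {1,3,4,5,7,8,9}  ✓accept
'a' @ 3: {}  — no active states
rest 'badc' ignored (set empty)
end set {} — state 1 not in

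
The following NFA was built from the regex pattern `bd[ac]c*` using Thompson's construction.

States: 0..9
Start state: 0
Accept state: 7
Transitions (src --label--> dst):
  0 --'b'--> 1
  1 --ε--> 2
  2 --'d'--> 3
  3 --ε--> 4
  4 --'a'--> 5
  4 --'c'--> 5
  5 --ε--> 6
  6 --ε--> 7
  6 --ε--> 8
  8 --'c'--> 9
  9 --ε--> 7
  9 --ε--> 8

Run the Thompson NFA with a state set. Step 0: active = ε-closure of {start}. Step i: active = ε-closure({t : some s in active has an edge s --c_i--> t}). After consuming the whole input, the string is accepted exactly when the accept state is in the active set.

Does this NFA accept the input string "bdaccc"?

Answer: ACCEPT

Trace:
S₀ = ε-closure({0}) = {0}
'b' @ 1: {1,2}
'd' @ 2: {3,4}
'a' @ 3: {5,6,7,8}  ✓accept
'c' @ 4: {7,8,9}  ✓accept
'c' @ 5: {7,8,9}  ✓accept
'c' @ 6: {7,8,9}  ✓accept
final: {7,8,9}; accept 7 in set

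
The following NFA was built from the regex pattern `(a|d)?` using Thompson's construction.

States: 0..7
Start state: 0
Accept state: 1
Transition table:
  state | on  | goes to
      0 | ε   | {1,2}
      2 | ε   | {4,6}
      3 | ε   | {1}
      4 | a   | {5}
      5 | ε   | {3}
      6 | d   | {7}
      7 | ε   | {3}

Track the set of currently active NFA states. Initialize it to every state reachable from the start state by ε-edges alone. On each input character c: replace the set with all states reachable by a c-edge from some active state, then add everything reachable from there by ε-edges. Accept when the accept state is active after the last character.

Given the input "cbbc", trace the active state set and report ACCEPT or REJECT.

S₀ = ε-closure({0}) = {0,1,2,4,6}
'c' @ 1: {}  — state set empty
rest 'bbc' ignored (set empty)
after full input: {}  (accept=1 not in)

Answer: REJECT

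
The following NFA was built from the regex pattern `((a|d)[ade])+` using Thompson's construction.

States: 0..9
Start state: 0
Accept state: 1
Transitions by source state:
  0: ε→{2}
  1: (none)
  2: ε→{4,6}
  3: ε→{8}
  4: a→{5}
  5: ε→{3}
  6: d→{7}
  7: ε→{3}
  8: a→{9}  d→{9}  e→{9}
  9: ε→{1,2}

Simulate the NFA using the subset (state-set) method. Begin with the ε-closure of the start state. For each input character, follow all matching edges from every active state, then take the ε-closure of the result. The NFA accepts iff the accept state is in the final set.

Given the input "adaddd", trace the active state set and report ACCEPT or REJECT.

initial (ε-close {0}): {0,2,4,6}
'a' @ 1: {3,5,8}
'd' @ 2: {1,2,4,6,9}  ✓accept
'a' @ 3: {3,5,8}
'd' @ 4: {1,2,4,6,9}  ✓accept
'd' @ 5: {3,7,8}
'd' @ 6: {1,2,4,6,9}  ✓accept
after full input: {1,2,4,6,9}  (accept=1 in)

Answer: ACCEPT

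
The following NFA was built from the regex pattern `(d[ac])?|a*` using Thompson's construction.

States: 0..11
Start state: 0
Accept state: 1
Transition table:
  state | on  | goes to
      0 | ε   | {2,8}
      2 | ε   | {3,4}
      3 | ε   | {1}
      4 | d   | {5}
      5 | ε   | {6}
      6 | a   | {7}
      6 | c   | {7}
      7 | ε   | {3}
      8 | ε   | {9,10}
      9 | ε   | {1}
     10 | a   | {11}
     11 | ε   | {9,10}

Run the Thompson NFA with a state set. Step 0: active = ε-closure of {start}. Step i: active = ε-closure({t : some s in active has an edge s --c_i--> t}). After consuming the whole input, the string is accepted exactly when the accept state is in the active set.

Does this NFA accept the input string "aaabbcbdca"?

Answer: REJECT

Trace:
initial (ε-close {0}): {0,1,2,3,4,8,9,10}
'a' @ 1: {1,9,10,11}  ✓accept
'a' @ 2: {1,9,10,11}  ✓accept
'a' @ 3: {1,9,10,11}  ✓accept
'b' @ 4: {}  — state set empty
rest 'bcbdca' ignored (set empty)
end set {} — state 1 not in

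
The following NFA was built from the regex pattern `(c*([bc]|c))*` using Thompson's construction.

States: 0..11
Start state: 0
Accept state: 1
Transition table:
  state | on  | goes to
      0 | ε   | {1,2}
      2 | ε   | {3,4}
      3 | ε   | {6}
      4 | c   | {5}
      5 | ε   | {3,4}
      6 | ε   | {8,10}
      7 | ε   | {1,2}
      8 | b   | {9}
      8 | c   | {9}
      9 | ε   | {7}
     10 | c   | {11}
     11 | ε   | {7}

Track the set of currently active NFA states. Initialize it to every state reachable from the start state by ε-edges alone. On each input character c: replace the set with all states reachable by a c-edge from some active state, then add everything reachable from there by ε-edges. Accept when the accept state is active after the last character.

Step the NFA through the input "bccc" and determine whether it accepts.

Answer: ACCEPT

Derivation:
start: ε-closure({0}) = {0,1,2,3,4,6,8,10}
'b' @ 1: {1,2,3,4,6,7,8,9,10}  [accepting]
'c' @ 2: {1,2,3,4,5,6,7,8,9,10,11}  [accepting]
'c' @ 3: {1,2,3,4,5,6,7,8,9,10,11}  [accepting]
'c' @ 4: {1,2,3,4,5,6,7,8,9,10,11}  [accepting]
final: {1,2,3,4,5,6,7,8,9,10,11}; accept 1 in set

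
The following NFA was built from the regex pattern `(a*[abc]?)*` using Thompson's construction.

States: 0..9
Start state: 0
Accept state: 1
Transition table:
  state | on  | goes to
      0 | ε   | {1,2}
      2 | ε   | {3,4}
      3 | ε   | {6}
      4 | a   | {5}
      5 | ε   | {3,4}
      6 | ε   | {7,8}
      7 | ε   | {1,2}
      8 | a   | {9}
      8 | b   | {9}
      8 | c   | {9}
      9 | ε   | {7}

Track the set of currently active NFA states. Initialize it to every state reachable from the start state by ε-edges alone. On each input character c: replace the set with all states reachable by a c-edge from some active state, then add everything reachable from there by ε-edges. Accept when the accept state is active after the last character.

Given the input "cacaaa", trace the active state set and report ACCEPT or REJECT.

Answer: ACCEPT

Derivation:
start: ε-closure({0}) = {0,1,2,3,4,6,7,8}
'c' @ 1: {1,2,3,4,6,7,8,9}  [accepting]
'a' @ 2: {1,2,3,4,5,6,7,8,9}  [accepting]
'c' @ 3: {1,2,3,4,6,7,8,9}  [accepting]
'a' @ 4: {1,2,3,4,5,6,7,8,9}  [accepting]
'a' @ 5: {1,2,3,4,5,6,7,8,9}  [accepting]
'a' @ 6: {1,2,3,4,5,6,7,8,9}  [accepting]
final: {1,2,3,4,5,6,7,8,9}; accept 1 in set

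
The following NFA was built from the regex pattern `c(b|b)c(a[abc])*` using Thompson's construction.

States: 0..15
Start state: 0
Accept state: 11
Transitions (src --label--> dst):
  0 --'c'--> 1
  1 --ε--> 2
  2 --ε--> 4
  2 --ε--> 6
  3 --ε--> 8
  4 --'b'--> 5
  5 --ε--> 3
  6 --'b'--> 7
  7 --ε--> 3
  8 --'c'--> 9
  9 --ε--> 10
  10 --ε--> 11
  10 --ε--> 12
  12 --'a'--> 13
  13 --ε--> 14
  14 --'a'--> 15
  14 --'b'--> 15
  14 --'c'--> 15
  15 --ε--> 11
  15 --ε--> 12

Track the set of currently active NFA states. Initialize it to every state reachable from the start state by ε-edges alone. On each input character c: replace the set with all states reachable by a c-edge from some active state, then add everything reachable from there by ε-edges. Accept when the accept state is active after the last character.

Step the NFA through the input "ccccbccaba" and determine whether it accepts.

S₀ = ε-closure({0}) = {0}
'c' @ 1: {1,2,4,6}
'c' @ 2: {}  — no active states
rest 'ccbccaba' ignored (set empty)
end set {} — state 11 not in

Answer: REJECT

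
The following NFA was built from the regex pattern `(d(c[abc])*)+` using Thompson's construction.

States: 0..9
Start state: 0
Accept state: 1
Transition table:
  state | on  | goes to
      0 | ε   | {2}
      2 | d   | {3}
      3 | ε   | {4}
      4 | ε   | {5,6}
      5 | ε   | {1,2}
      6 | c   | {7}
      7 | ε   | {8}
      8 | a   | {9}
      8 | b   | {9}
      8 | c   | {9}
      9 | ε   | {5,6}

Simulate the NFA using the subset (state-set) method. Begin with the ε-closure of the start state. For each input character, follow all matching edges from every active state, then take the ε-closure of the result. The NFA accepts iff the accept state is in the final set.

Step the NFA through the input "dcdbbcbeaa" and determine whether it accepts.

initial (ε-close {0}): {0,2}
'd' @ 1: {1,2,3,4,5,6}  (accept∈set)
'c' @ 2: {7,8}
'd' @ 3: {}  — state set empty
rest 'bbcbeaa' ignored (set empty)
end set {} — state 1 not in

Answer: REJECT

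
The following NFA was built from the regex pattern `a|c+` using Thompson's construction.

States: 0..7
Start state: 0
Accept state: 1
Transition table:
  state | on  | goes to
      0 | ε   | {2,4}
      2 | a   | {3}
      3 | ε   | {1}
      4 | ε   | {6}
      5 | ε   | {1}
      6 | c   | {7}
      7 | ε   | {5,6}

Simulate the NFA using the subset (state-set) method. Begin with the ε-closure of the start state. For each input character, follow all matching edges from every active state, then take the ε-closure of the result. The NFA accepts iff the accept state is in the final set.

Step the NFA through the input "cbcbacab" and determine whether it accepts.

initial (ε-close {0}): {0,2,4,6}
'c' @ 1: {1,5,6,7}  ✓accept
'b' @ 2: {}  — dead — no transitions
rest 'cbacab' ignored (set empty)
final: {}; accept 1 not in set

Answer: REJECT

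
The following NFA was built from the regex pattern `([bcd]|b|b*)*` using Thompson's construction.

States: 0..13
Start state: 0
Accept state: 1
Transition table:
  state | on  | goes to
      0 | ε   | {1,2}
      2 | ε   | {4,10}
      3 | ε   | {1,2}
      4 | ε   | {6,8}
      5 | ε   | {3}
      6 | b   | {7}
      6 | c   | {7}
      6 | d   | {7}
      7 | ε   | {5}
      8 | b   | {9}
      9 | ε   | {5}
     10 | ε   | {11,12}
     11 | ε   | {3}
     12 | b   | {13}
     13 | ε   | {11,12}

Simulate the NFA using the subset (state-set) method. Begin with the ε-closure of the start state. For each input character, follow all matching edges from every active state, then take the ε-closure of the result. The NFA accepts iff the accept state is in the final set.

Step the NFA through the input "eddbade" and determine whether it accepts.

Answer: REJECT

Trace:
initial (ε-close {0}): {0,1,2,3,4,6,8,10,11,12}
'e' @ 1: {}  — state set empty
rest 'ddbade' ignored (set empty)
end set {} — state 1 not in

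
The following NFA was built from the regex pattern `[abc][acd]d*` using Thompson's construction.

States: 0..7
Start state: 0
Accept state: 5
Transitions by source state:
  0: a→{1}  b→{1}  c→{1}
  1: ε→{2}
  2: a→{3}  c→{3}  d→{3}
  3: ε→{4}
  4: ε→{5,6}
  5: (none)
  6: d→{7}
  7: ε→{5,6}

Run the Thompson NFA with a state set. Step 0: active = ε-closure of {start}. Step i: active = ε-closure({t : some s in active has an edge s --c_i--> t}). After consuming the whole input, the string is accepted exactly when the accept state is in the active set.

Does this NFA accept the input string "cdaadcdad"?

start: ε-closure({0}) = {0}
'c' @ 1: {1,2}
'd' @ 2: {3,4,5,6}  ✓accept
'a' @ 3: {}  — state set empty
rest 'adcdad' ignored (set empty)
end set {} — state 5 not in

Answer: REJECT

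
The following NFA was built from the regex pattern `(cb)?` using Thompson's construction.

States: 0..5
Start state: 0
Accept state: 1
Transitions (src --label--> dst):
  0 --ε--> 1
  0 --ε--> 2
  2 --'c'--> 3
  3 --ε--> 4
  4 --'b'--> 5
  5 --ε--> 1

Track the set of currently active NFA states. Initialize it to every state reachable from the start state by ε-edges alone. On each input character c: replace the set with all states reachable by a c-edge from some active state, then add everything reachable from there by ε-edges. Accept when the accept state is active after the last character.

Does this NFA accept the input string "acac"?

S₀ = ε-closure({0}) = {0,1,2}
'a' @ 1: {}  — no active states
rest 'cac' ignored (set empty)
after full input: {}  (accept=1 not in)

Answer: REJECT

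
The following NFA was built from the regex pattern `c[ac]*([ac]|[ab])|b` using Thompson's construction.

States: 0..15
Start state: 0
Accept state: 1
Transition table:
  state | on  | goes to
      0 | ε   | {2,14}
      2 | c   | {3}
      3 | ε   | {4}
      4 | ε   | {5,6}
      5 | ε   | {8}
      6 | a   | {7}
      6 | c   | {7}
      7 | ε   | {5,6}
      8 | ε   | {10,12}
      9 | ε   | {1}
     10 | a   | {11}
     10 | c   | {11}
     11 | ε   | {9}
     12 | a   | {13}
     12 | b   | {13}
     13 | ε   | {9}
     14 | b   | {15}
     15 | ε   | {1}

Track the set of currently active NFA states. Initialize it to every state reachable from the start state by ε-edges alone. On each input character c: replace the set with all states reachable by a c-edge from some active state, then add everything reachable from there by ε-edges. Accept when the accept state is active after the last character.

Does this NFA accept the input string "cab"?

Answer: ACCEPT

Steps:
initial (ε-close {0}): {0,2,14}
'c' @ 1: {3,4,5,6,8,10,12}
'a' @ 2: {1,5,6,7,8,9,10,11,12,13}  ✓accept
'b' @ 3: {1,9,13}  ✓accept
final: {1,9,13}; accept 1 in set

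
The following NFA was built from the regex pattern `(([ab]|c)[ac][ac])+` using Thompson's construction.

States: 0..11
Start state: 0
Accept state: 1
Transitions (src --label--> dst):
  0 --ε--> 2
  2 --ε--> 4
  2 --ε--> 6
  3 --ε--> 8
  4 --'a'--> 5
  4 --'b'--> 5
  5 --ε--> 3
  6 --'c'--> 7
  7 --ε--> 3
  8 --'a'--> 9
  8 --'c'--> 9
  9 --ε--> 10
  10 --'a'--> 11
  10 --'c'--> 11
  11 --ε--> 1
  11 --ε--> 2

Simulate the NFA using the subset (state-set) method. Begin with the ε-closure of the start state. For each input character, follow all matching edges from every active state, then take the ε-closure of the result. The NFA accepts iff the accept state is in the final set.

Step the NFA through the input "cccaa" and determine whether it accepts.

S₀ = ε-closure({0}) = {0,2,4,6}
'c' @ 1: {3,7,8}
'c' @ 2: {9,10}
'c' @ 3: {1,2,4,6,11}  ✓accept
'a' @ 4: {3,5,8}
'a' @ 5: {9,10}
end set {9,10} — state 1 not in

Answer: REJECT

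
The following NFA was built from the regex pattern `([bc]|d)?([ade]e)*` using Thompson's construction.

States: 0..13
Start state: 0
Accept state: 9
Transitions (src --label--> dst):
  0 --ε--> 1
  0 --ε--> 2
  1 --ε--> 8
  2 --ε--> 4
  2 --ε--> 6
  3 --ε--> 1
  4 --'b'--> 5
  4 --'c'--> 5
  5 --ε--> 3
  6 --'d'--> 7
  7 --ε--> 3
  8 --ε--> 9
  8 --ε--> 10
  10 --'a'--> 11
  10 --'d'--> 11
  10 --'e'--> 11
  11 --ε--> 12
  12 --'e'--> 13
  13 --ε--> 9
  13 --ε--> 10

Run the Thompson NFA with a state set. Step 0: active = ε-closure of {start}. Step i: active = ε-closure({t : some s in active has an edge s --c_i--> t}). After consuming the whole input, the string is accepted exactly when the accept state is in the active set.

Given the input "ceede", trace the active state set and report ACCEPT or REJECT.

S₀ = ε-closure({0}) = {0,1,2,4,6,8,9,10}
'c' @ 1: {1,3,5,8,9,10}  ✓accept
'e' @ 2: {11,12}
'e' @ 3: {9,10,13}  ✓accept
'd' @ 4: {11,12}
'e' @ 5: {9,10,13}  ✓accept
end set {9,10,13} — state 9 in

Answer: ACCEPT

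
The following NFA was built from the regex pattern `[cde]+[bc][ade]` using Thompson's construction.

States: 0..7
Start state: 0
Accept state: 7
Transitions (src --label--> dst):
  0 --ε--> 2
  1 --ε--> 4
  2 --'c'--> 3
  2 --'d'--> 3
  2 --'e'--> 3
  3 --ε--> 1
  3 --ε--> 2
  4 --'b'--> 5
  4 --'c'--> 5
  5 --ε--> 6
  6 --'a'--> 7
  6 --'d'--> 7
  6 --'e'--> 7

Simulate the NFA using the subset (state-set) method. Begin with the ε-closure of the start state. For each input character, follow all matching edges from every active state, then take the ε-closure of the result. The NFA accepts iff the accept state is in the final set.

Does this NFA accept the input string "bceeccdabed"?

Answer: REJECT

Steps:
initial (ε-close {0}): {0,2}
'b' @ 1: {}  — state set empty
rest 'ceeccdabed' ignored (set empty)
after full input: {}  (accept=7 not in)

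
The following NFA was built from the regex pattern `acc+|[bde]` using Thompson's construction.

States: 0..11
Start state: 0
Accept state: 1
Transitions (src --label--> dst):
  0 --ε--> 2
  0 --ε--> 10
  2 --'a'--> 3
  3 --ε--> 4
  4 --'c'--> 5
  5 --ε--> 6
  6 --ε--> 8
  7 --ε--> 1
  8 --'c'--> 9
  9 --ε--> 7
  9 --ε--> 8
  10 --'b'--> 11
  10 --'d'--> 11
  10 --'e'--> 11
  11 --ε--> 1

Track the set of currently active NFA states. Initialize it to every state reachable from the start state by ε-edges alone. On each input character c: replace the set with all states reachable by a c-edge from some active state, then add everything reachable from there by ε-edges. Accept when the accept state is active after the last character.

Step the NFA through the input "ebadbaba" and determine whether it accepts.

initial (ε-close {0}): {0,2,10}
'e' @ 1: {1,11}  [accepting]
'b' @ 2: {}  — state set empty
rest 'adbaba' ignored (set empty)
end set {} — state 1 not in

Answer: REJECT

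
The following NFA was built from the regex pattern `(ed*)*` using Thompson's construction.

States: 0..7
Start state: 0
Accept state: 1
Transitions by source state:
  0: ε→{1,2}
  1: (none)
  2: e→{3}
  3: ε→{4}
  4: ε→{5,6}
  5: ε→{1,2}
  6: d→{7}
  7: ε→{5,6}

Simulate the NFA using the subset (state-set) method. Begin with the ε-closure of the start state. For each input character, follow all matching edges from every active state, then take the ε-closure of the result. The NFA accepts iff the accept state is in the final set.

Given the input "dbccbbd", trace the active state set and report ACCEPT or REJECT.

Answer: REJECT

Derivation:
S₀ = ε-closure({0}) = {0,1,2}
'd' @ 1: {}  — no active states
rest 'bccbbd' ignored (set empty)
end set {} — state 1 not in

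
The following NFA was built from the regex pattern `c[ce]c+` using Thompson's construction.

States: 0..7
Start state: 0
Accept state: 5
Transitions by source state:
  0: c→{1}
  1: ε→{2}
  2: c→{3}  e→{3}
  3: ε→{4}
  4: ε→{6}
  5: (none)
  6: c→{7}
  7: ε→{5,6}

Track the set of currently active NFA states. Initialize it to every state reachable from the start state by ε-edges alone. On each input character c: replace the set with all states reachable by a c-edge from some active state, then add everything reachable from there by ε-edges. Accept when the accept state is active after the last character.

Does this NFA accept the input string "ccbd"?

Answer: REJECT

Derivation:
start: ε-closure({0}) = {0}
'c' @ 1: {1,2}
'c' @ 2: {3,4,6}
'b' @ 3: {}  — dead — no transitions
rest 'd' ignored (set empty)
final: {}; accept 5 not in set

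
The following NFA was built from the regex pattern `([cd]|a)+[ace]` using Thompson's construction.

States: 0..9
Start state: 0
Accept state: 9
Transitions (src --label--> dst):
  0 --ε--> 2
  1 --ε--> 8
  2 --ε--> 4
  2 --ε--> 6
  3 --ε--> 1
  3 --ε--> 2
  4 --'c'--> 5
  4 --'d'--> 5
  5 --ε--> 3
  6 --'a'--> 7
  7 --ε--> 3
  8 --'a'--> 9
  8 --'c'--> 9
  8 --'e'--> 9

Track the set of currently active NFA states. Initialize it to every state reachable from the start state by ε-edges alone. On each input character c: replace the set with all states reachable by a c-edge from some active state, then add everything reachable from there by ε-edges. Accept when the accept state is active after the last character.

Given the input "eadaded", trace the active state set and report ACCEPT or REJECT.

Answer: REJECT

Derivation:
start: ε-closure({0}) = {0,2,4,6}
'e' @ 1: {}  — dead — no transitions
rest 'adaded' ignored (set empty)
end set {} — state 9 not in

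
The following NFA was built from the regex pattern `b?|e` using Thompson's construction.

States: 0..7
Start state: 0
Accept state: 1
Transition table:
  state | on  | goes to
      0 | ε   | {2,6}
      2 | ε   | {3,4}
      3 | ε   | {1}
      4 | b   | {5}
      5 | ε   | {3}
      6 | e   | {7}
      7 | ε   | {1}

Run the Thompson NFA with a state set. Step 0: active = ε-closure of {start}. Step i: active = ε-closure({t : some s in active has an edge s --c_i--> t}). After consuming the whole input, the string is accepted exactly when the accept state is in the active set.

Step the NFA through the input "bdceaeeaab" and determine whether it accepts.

Answer: REJECT

Steps:
S₀ = ε-closure({0}) = {0,1,2,3,4,6}
'b' @ 1: {1,3,5}  ✓accept
'd' @ 2: {}  — dead — no transitions
rest 'ceaeeaab' ignored (set empty)
after full input: {}  (accept=1 not in)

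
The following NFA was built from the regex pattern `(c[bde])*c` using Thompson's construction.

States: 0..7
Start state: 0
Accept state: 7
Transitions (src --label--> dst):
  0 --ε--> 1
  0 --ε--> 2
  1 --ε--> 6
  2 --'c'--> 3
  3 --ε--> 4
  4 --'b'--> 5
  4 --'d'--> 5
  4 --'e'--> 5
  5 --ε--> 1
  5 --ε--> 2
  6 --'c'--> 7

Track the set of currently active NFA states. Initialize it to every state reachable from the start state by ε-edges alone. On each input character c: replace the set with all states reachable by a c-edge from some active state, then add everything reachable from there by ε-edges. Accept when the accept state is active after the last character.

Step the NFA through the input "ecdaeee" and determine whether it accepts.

initial (ε-close {0}): {0,1,2,6}
'e' @ 1: {}  — dead — no transitions
rest 'cdaeee' ignored (set empty)
final: {}; accept 7 not in set

Answer: REJECT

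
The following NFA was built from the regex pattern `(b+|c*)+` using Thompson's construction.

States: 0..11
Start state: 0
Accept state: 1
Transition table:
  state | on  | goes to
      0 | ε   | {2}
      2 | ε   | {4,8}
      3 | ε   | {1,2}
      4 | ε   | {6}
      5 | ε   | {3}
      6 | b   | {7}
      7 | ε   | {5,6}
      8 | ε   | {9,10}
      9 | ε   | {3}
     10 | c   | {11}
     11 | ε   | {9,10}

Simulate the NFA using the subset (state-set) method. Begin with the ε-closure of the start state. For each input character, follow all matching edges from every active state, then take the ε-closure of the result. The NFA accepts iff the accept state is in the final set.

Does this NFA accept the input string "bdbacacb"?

Answer: REJECT

Steps:
initial (ε-close {0}): {0,1,2,3,4,6,8,9,10}
'b' @ 1: {1,2,3,4,5,6,7,8,9,10}  (accept∈set)
'd' @ 2: {}  — state set empty
rest 'bacacb' ignored (set empty)
final: {}; accept 1 not in set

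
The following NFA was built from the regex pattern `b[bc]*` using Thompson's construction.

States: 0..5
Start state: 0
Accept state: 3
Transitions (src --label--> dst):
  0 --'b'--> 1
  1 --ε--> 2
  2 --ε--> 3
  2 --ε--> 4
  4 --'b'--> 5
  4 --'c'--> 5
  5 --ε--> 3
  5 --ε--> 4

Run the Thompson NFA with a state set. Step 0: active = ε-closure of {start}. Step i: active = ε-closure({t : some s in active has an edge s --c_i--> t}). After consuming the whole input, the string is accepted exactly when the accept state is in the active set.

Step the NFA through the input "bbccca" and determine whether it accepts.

Answer: REJECT

Trace:
S₀ = ε-closure({0}) = {0}
'b' @ 1: {1,2,3,4}  ✓accept
'b' @ 2: {3,4,5}  ✓accept
'c' @ 3: {3,4,5}  ✓accept
'c' @ 4: {3,4,5}  ✓accept
'c' @ 5: {3,4,5}  ✓accept
'a' @ 6: {}  — no active states
end set {} — state 3 not in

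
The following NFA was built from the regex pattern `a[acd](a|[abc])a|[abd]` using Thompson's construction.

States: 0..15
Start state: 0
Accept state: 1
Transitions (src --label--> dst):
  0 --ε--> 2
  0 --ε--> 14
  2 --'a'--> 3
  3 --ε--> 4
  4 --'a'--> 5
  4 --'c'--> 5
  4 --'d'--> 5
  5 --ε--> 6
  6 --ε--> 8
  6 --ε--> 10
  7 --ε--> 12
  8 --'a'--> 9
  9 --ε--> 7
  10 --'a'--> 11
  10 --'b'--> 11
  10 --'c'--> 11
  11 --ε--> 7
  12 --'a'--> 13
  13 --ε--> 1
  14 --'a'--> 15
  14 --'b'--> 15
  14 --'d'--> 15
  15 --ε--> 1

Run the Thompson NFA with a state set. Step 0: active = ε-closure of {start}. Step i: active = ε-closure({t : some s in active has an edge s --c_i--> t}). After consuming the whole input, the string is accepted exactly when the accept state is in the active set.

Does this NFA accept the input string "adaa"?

start: ε-closure({0}) = {0,2,14}
'a' @ 1: {1,3,4,15}  ✓accept
'd' @ 2: {5,6,8,10}
'a' @ 3: {7,9,11,12}
'a' @ 4: {1,13}  ✓accept
end set {1,13} — state 1 in

Answer: ACCEPT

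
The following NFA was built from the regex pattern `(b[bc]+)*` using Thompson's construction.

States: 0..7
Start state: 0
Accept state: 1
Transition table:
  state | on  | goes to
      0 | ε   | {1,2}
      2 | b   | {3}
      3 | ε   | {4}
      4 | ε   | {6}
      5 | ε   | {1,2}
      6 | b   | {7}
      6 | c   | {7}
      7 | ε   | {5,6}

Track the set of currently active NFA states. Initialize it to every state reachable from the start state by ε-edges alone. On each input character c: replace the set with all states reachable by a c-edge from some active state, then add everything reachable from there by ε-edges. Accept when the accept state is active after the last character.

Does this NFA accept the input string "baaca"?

Answer: REJECT

Derivation:
initial (ε-close {0}): {0,1,2}
'b' @ 1: {3,4,6}
'a' @ 2: {}  — no active states
rest 'aca' ignored (set empty)
final: {}; accept 1 not in set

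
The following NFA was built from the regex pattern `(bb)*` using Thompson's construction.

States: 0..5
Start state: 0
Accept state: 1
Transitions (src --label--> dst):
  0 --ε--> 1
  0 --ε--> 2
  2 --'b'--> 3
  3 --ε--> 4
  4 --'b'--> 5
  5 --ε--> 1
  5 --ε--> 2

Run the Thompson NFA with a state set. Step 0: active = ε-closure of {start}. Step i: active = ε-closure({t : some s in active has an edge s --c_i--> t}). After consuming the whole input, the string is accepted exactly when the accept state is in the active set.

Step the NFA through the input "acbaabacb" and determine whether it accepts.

Answer: REJECT

Derivation:
initial (ε-close {0}): {0,1,2}
'a' @ 1: {}  — state set empty
rest 'cbaabacb' ignored (set empty)
end set {} — state 1 not in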